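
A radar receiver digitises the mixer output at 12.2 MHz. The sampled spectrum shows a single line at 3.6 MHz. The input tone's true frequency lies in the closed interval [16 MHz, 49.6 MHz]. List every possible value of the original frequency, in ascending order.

20.8 MHz, 28 MHz, 33 MHz, 40.2 MHz, 45.2 MHz

Frequencies that alias to 3.6 MHz are k·fs ± 3.6 MHz for integer k ≥ 0.
k=0: 3.6 MHz.
k=1: 8.6 MHz, 15.8 MHz.
k=2: 20.8 MHz, 28 MHz.
k=3: 33 MHz, 40.2 MHz.
k=4: 45.2 MHz, 52.4 MHz.
k=5: 57.4 MHz, 64.6 MHz.
Within [16 MHz, 49.6 MHz]: 20.8 MHz, 28 MHz, 33 MHz, 40.2 MHz, 45.2 MHz.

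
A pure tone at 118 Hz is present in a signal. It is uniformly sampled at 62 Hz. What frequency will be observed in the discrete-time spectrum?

118 Hz mod fs = 56 Hz.
56 Hz > fs/2 = 31 Hz, folds to fs − 56 Hz = 6 Hz.

6 Hz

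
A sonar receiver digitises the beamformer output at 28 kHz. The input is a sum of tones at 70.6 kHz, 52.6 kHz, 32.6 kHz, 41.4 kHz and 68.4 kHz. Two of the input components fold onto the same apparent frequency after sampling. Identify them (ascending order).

fs/2 = 14 kHz.
70.6 kHz mod fs = 14.6 kHz.
14.6 kHz > fs/2 = 14 kHz, folds to fs − 14.6 kHz = 13.4 kHz.
52.6 kHz mod fs = 24.6 kHz.
24.6 kHz > fs/2 = 14 kHz, folds to fs − 24.6 kHz = 3.4 kHz.
32.6 kHz mod fs = 4.6 kHz.
4.6 kHz ≤ fs/2 = 14 kHz, appears at 4.6 kHz.
41.4 kHz mod fs = 13.4 kHz.
13.4 kHz ≤ fs/2 = 14 kHz, appears at 13.4 kHz.
68.4 kHz mod fs = 12.4 kHz.
12.4 kHz ≤ fs/2 = 14 kHz, appears at 12.4 kHz.
41.4 kHz and 70.6 kHz both map to 13.4 kHz.

41.4 kHz, 70.6 kHz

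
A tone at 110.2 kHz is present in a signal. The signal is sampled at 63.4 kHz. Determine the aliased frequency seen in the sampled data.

110.2 kHz mod fs = 46.8 kHz.
46.8 kHz > fs/2 = 31.7 kHz, folds to fs − 46.8 kHz = 16.6 kHz.

16.6 kHz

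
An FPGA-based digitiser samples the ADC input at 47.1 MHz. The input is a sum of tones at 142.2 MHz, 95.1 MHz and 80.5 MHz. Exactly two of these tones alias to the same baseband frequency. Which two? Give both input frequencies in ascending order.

95.1 MHz, 142.2 MHz

fs/2 = 23.55 MHz.
142.2 MHz mod fs = 0.9 MHz.
0.9 MHz ≤ fs/2 = 23.55 MHz, appears at 0.9 MHz.
95.1 MHz mod fs = 0.9 MHz.
0.9 MHz ≤ fs/2 = 23.55 MHz, appears at 0.9 MHz.
80.5 MHz mod fs = 33.4 MHz.
33.4 MHz > fs/2 = 23.55 MHz, folds to fs − 33.4 MHz = 13.7 MHz.
95.1 MHz and 142.2 MHz both map to 0.9 MHz.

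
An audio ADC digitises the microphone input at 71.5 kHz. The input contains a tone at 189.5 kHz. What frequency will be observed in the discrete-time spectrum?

189.5 kHz mod fs = 46.5 kHz.
46.5 kHz > fs/2 = 35.75 kHz, folds to fs − 46.5 kHz = 25 kHz.

25 kHz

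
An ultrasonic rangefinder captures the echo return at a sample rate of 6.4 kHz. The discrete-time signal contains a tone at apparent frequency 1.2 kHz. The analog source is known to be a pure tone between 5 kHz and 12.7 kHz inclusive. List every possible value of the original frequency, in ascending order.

5.2 kHz, 7.6 kHz, 11.6 kHz

Frequencies that alias to 1.2 kHz are k·fs ± 1.2 kHz for integer k ≥ 0.
k=0: 1.2 kHz.
k=1: 5.2 kHz, 7.6 kHz.
k=2: 11.6 kHz, 14 kHz.
k=3: 18 kHz, 20.4 kHz.
Within [5 kHz, 12.7 kHz]: 5.2 kHz, 7.6 kHz, 11.6 kHz.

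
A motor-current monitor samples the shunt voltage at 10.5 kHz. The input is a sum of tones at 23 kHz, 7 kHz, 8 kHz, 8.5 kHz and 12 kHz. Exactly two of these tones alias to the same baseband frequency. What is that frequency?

2 kHz

fs/2 = 5.25 kHz.
23 kHz mod fs = 2 kHz.
2 kHz ≤ fs/2 = 5.25 kHz, appears at 2 kHz.
7 kHz > fs/2 = 5.25 kHz, folds to fs − 7 kHz = 3.5 kHz.
8 kHz > fs/2 = 5.25 kHz, folds to fs − 8 kHz = 2.5 kHz.
8.5 kHz > fs/2 = 5.25 kHz, folds to fs − 8.5 kHz = 2 kHz.
12 kHz mod fs = 1.5 kHz.
1.5 kHz ≤ fs/2 = 5.25 kHz, appears at 1.5 kHz.
8.5 kHz and 23 kHz both map to 2 kHz.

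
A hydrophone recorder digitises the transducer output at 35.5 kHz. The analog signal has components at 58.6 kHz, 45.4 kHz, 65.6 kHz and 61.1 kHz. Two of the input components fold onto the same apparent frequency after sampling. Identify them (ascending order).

fs/2 = 17.75 kHz.
58.6 kHz mod fs = 23.1 kHz.
23.1 kHz > fs/2 = 17.75 kHz, folds to fs − 23.1 kHz = 12.4 kHz.
45.4 kHz mod fs = 9.9 kHz.
9.9 kHz ≤ fs/2 = 17.75 kHz, appears at 9.9 kHz.
65.6 kHz mod fs = 30.1 kHz.
30.1 kHz > fs/2 = 17.75 kHz, folds to fs − 30.1 kHz = 5.4 kHz.
61.1 kHz mod fs = 25.6 kHz.
25.6 kHz > fs/2 = 17.75 kHz, folds to fs − 25.6 kHz = 9.9 kHz.
45.4 kHz and 61.1 kHz both map to 9.9 kHz.

45.4 kHz, 61.1 kHz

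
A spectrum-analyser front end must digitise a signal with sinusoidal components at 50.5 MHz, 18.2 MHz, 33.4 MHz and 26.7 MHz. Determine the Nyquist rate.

101 MHz

Highest-frequency component: 50.5 MHz.
Nyquist rate = 2 × 50.5 MHz = 101 MHz.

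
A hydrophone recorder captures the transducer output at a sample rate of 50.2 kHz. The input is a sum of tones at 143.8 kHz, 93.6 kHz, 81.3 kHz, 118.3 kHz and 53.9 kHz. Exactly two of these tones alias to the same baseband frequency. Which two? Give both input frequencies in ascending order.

fs/2 = 25.1 kHz.
143.8 kHz mod fs = 43.4 kHz.
43.4 kHz > fs/2 = 25.1 kHz, folds to fs − 43.4 kHz = 6.8 kHz.
93.6 kHz mod fs = 43.4 kHz.
43.4 kHz > fs/2 = 25.1 kHz, folds to fs − 43.4 kHz = 6.8 kHz.
81.3 kHz mod fs = 31.1 kHz.
31.1 kHz > fs/2 = 25.1 kHz, folds to fs − 31.1 kHz = 19.1 kHz.
118.3 kHz mod fs = 17.9 kHz.
17.9 kHz ≤ fs/2 = 25.1 kHz, appears at 17.9 kHz.
53.9 kHz mod fs = 3.7 kHz.
3.7 kHz ≤ fs/2 = 25.1 kHz, appears at 3.7 kHz.
93.6 kHz and 143.8 kHz both map to 6.8 kHz.

93.6 kHz, 143.8 kHz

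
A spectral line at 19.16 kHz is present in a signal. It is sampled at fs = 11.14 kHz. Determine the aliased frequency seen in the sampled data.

3.12 kHz

19.16 kHz mod fs = 8.02 kHz.
8.02 kHz > fs/2 = 5.57 kHz, folds to fs − 8.02 kHz = 3.12 kHz.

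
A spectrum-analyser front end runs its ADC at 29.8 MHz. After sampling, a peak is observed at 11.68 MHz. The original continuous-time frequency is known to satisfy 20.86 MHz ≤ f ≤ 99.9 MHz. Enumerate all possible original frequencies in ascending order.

Frequencies that alias to 11.68 MHz are k·fs ± 11.68 MHz for integer k ≥ 0.
k=0: 11.68 MHz.
k=1: 18.12 MHz, 41.48 MHz.
k=2: 47.92 MHz, 71.28 MHz.
k=3: 77.72 MHz, 101.08 MHz.
k=4: 107.52 MHz, 130.88 MHz.
Within [20.86 MHz, 99.9 MHz]: 41.48 MHz, 47.92 MHz, 71.28 MHz, 77.72 MHz.

41.48 MHz, 47.92 MHz, 71.28 MHz, 77.72 MHz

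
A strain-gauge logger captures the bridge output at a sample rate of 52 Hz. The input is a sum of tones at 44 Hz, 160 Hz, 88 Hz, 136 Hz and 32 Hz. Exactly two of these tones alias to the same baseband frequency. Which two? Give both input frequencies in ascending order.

32 Hz, 136 Hz

fs/2 = 26 Hz.
44 Hz > fs/2 = 26 Hz, folds to fs − 44 Hz = 8 Hz.
160 Hz mod fs = 4 Hz.
4 Hz ≤ fs/2 = 26 Hz, appears at 4 Hz.
88 Hz mod fs = 36 Hz.
36 Hz > fs/2 = 26 Hz, folds to fs − 36 Hz = 16 Hz.
136 Hz mod fs = 32 Hz.
32 Hz > fs/2 = 26 Hz, folds to fs − 32 Hz = 20 Hz.
32 Hz > fs/2 = 26 Hz, folds to fs − 32 Hz = 20 Hz.
32 Hz and 136 Hz both map to 20 Hz.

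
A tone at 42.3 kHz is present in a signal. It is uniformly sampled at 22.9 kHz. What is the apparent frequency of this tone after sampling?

3.5 kHz

42.3 kHz mod fs = 19.4 kHz.
19.4 kHz > fs/2 = 11.45 kHz, folds to fs − 19.4 kHz = 3.5 kHz.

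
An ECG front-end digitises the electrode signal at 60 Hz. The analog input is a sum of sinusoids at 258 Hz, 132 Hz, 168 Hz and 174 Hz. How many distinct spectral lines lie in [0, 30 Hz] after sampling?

fs/2 = 30 Hz.
258 Hz mod fs = 18 Hz.
18 Hz ≤ fs/2 = 30 Hz, appears at 18 Hz.
132 Hz mod fs = 12 Hz.
12 Hz ≤ fs/2 = 30 Hz, appears at 12 Hz.
168 Hz mod fs = 48 Hz.
48 Hz > fs/2 = 30 Hz, folds to fs − 48 Hz = 12 Hz.
174 Hz mod fs = 54 Hz.
54 Hz > fs/2 = 30 Hz, folds to fs − 54 Hz = 6 Hz.
Distinct values: {6 Hz, 12 Hz, 18 Hz} → 3.

3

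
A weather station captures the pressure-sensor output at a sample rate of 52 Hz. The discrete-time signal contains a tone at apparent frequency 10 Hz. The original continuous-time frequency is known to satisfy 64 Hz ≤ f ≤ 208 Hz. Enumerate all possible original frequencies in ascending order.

Frequencies that alias to 10 Hz are k·fs ± 10 Hz for integer k ≥ 0.
k=0: 10 Hz.
k=1: 42 Hz, 62 Hz.
k=2: 94 Hz, 114 Hz.
k=3: 146 Hz, 166 Hz.
k=4: 198 Hz, 218 Hz.
k=5: 250 Hz, 270 Hz.
Within [64 Hz, 208 Hz]: 94 Hz, 114 Hz, 146 Hz, 166 Hz, 198 Hz.

94 Hz, 114 Hz, 146 Hz, 166 Hz, 198 Hz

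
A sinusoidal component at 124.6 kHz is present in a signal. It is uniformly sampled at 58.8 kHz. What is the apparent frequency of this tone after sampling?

7 kHz

124.6 kHz mod fs = 7 kHz.
7 kHz ≤ fs/2 = 29.4 kHz, appears at 7 kHz.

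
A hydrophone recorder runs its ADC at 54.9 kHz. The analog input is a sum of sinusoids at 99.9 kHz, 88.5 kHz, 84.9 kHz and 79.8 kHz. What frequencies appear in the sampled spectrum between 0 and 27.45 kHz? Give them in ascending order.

fs/2 = 27.45 kHz.
99.9 kHz mod fs = 45 kHz.
45 kHz > fs/2 = 27.45 kHz, folds to fs − 45 kHz = 9.9 kHz.
88.5 kHz mod fs = 33.6 kHz.
33.6 kHz > fs/2 = 27.45 kHz, folds to fs − 33.6 kHz = 21.3 kHz.
84.9 kHz mod fs = 30 kHz.
30 kHz > fs/2 = 27.45 kHz, folds to fs − 30 kHz = 24.9 kHz.
79.8 kHz mod fs = 24.9 kHz.
24.9 kHz ≤ fs/2 = 27.45 kHz, appears at 24.9 kHz.
Distinct values: {9.9 kHz, 21.3 kHz, 24.9 kHz}.

9.9 kHz, 21.3 kHz, 24.9 kHz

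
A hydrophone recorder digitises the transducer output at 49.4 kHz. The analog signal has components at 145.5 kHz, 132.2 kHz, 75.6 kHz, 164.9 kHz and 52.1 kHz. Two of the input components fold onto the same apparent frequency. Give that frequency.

fs/2 = 24.7 kHz.
145.5 kHz mod fs = 46.7 kHz.
46.7 kHz > fs/2 = 24.7 kHz, folds to fs − 46.7 kHz = 2.7 kHz.
132.2 kHz mod fs = 33.4 kHz.
33.4 kHz > fs/2 = 24.7 kHz, folds to fs − 33.4 kHz = 16 kHz.
75.6 kHz mod fs = 26.2 kHz.
26.2 kHz > fs/2 = 24.7 kHz, folds to fs − 26.2 kHz = 23.2 kHz.
164.9 kHz mod fs = 16.7 kHz.
16.7 kHz ≤ fs/2 = 24.7 kHz, appears at 16.7 kHz.
52.1 kHz mod fs = 2.7 kHz.
2.7 kHz ≤ fs/2 = 24.7 kHz, appears at 2.7 kHz.
52.1 kHz and 145.5 kHz both map to 2.7 kHz.

2.7 kHz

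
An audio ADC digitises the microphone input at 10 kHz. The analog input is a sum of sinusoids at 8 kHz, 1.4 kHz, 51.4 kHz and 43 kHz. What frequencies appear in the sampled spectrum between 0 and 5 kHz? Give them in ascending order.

fs/2 = 5 kHz.
8 kHz > fs/2 = 5 kHz, folds to fs − 8 kHz = 2 kHz.
1.4 kHz ≤ fs/2 = 5 kHz, passes unchanged.
51.4 kHz mod fs = 1.4 kHz.
1.4 kHz ≤ fs/2 = 5 kHz, appears at 1.4 kHz.
43 kHz mod fs = 3 kHz.
3 kHz ≤ fs/2 = 5 kHz, appears at 3 kHz.
Distinct values: {1.4 kHz, 2 kHz, 3 kHz}.

1.4 kHz, 2 kHz, 3 kHz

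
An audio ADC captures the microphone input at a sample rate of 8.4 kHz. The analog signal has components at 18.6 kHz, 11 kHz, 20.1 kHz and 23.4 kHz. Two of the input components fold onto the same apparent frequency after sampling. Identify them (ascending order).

fs/2 = 4.2 kHz.
18.6 kHz mod fs = 1.8 kHz.
1.8 kHz ≤ fs/2 = 4.2 kHz, appears at 1.8 kHz.
11 kHz mod fs = 2.6 kHz.
2.6 kHz ≤ fs/2 = 4.2 kHz, appears at 2.6 kHz.
20.1 kHz mod fs = 3.3 kHz.
3.3 kHz ≤ fs/2 = 4.2 kHz, appears at 3.3 kHz.
23.4 kHz mod fs = 6.6 kHz.
6.6 kHz > fs/2 = 4.2 kHz, folds to fs − 6.6 kHz = 1.8 kHz.
18.6 kHz and 23.4 kHz both map to 1.8 kHz.

18.6 kHz, 23.4 kHz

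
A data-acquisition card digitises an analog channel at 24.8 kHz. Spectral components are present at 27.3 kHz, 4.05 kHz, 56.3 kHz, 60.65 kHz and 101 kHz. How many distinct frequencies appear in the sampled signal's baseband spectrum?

fs/2 = 12.4 kHz.
27.3 kHz mod fs = 2.5 kHz.
2.5 kHz ≤ fs/2 = 12.4 kHz, appears at 2.5 kHz.
4.05 kHz ≤ fs/2 = 12.4 kHz, passes unchanged.
56.3 kHz mod fs = 6.7 kHz.
6.7 kHz ≤ fs/2 = 12.4 kHz, appears at 6.7 kHz.
60.65 kHz mod fs = 11.05 kHz.
11.05 kHz ≤ fs/2 = 12.4 kHz, appears at 11.05 kHz.
101 kHz mod fs = 1.8 kHz.
1.8 kHz ≤ fs/2 = 12.4 kHz, appears at 1.8 kHz.
Distinct values: {1.8 kHz, 2.5 kHz, 4.05 kHz, 6.7 kHz, 11.05 kHz} → 5.

5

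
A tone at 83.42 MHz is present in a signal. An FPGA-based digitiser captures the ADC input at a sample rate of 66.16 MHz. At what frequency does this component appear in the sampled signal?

17.26 MHz

83.42 MHz mod fs = 17.26 MHz.
17.26 MHz ≤ fs/2 = 33.08 MHz, appears at 17.26 MHz.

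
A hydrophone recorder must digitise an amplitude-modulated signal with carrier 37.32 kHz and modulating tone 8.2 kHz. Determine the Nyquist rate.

91.04 kHz

AM sidebands sit at fc ± fm = 29.12 kHz and 45.52 kHz.
Highest-frequency component: 45.52 kHz.
Nyquist rate = 2 × 45.52 kHz = 91.04 kHz.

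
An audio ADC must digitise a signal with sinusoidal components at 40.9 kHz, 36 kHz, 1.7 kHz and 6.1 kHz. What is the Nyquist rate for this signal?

81.8 kHz

Highest-frequency component: 40.9 kHz.
Nyquist rate = 2 × 40.9 kHz = 81.8 kHz.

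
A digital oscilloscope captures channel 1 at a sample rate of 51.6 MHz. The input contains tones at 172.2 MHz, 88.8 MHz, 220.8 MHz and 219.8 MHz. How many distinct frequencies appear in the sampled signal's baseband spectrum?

fs/2 = 25.8 MHz.
172.2 MHz mod fs = 17.4 MHz.
17.4 MHz ≤ fs/2 = 25.8 MHz, appears at 17.4 MHz.
88.8 MHz mod fs = 37.2 MHz.
37.2 MHz > fs/2 = 25.8 MHz, folds to fs − 37.2 MHz = 14.4 MHz.
220.8 MHz mod fs = 14.4 MHz.
14.4 MHz ≤ fs/2 = 25.8 MHz, appears at 14.4 MHz.
219.8 MHz mod fs = 13.4 MHz.
13.4 MHz ≤ fs/2 = 25.8 MHz, appears at 13.4 MHz.
Distinct values: {13.4 MHz, 14.4 MHz, 17.4 MHz} → 3.

3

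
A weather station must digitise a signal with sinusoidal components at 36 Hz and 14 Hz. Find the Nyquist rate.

Highest-frequency component: 36 Hz.
Nyquist rate = 2 × 36 Hz = 72 Hz.

72 Hz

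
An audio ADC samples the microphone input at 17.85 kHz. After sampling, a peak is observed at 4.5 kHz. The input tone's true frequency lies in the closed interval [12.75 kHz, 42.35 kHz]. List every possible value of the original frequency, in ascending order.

13.35 kHz, 22.35 kHz, 31.2 kHz, 40.2 kHz

Frequencies that alias to 4.5 kHz are k·fs ± 4.5 kHz for integer k ≥ 0.
k=0: 4.5 kHz.
k=1: 13.35 kHz, 22.35 kHz.
k=2: 31.2 kHz, 40.2 kHz.
k=3: 49.05 kHz, 58.05 kHz.
Within [12.75 kHz, 42.35 kHz]: 13.35 kHz, 22.35 kHz, 31.2 kHz, 40.2 kHz.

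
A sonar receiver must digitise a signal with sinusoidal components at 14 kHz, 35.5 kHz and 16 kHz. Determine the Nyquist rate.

71 kHz

Highest-frequency component: 35.5 kHz.
Nyquist rate = 2 × 35.5 kHz = 71 kHz.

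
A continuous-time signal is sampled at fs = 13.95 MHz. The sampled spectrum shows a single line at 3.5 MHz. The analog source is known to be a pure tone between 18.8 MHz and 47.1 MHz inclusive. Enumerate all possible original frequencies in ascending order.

24.4 MHz, 31.4 MHz, 38.35 MHz, 45.35 MHz

Frequencies that alias to 3.5 MHz are k·fs ± 3.5 MHz for integer k ≥ 0.
k=0: 3.5 MHz.
k=1: 10.45 MHz, 17.45 MHz.
k=2: 24.4 MHz, 31.4 MHz.
k=3: 38.35 MHz, 45.35 MHz.
k=4: 52.3 MHz, 59.3 MHz.
Within [18.8 MHz, 47.1 MHz]: 24.4 MHz, 31.4 MHz, 38.35 MHz, 45.35 MHz.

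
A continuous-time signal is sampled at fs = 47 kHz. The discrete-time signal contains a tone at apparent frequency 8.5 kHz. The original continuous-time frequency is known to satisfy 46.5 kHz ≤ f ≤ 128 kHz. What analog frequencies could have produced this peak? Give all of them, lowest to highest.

Frequencies that alias to 8.5 kHz are k·fs ± 8.5 kHz for integer k ≥ 0.
k=0: 8.5 kHz.
k=1: 38.5 kHz, 55.5 kHz.
k=2: 85.5 kHz, 102.5 kHz.
k=3: 132.5 kHz, 149.5 kHz.
Within [46.5 kHz, 128 kHz]: 55.5 kHz, 85.5 kHz, 102.5 kHz.

55.5 kHz, 85.5 kHz, 102.5 kHz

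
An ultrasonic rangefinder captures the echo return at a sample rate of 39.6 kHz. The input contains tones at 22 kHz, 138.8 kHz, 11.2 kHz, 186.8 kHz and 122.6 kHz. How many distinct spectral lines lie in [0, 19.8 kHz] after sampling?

4

fs/2 = 19.8 kHz.
22 kHz > fs/2 = 19.8 kHz, folds to fs − 22 kHz = 17.6 kHz.
138.8 kHz mod fs = 20 kHz.
20 kHz > fs/2 = 19.8 kHz, folds to fs − 20 kHz = 19.6 kHz.
11.2 kHz ≤ fs/2 = 19.8 kHz, passes unchanged.
186.8 kHz mod fs = 28.4 kHz.
28.4 kHz > fs/2 = 19.8 kHz, folds to fs − 28.4 kHz = 11.2 kHz.
122.6 kHz mod fs = 3.8 kHz.
3.8 kHz ≤ fs/2 = 19.8 kHz, appears at 3.8 kHz.
Distinct values: {3.8 kHz, 11.2 kHz, 17.6 kHz, 19.6 kHz} → 4.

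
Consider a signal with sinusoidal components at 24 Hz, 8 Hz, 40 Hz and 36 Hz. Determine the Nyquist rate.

Highest-frequency component: 40 Hz.
Nyquist rate = 2 × 40 Hz = 80 Hz.

80 Hz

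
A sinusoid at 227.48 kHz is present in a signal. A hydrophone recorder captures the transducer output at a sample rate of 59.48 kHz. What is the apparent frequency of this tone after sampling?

227.48 kHz mod fs = 49.04 kHz.
49.04 kHz > fs/2 = 29.74 kHz, folds to fs − 49.04 kHz = 10.44 kHz.

10.44 kHz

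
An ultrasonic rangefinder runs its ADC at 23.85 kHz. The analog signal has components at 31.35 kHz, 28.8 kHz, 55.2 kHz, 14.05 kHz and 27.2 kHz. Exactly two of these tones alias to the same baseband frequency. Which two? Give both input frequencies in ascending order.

31.35 kHz, 55.2 kHz

fs/2 = 11.925 kHz.
31.35 kHz mod fs = 7.5 kHz.
7.5 kHz ≤ fs/2 = 11.925 kHz, appears at 7.5 kHz.
28.8 kHz mod fs = 4.95 kHz.
4.95 kHz ≤ fs/2 = 11.925 kHz, appears at 4.95 kHz.
55.2 kHz mod fs = 7.5 kHz.
7.5 kHz ≤ fs/2 = 11.925 kHz, appears at 7.5 kHz.
14.05 kHz > fs/2 = 11.925 kHz, folds to fs − 14.05 kHz = 9.8 kHz.
27.2 kHz mod fs = 3.35 kHz.
3.35 kHz ≤ fs/2 = 11.925 kHz, appears at 3.35 kHz.
31.35 kHz and 55.2 kHz both map to 7.5 kHz.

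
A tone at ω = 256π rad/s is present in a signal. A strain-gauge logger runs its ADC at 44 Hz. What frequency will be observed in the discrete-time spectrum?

ω = 256π rad/s → f = ω/(2π) = 128 Hz.
128 Hz mod fs = 40 Hz.
40 Hz > fs/2 = 22 Hz, folds to fs − 40 Hz = 4 Hz.

4 Hz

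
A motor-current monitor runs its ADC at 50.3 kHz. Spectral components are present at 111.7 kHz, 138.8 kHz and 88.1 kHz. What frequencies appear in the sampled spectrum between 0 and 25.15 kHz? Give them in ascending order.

11.1 kHz, 12.1 kHz, 12.5 kHz

fs/2 = 25.15 kHz.
111.7 kHz mod fs = 11.1 kHz.
11.1 kHz ≤ fs/2 = 25.15 kHz, appears at 11.1 kHz.
138.8 kHz mod fs = 38.2 kHz.
38.2 kHz > fs/2 = 25.15 kHz, folds to fs − 38.2 kHz = 12.1 kHz.
88.1 kHz mod fs = 37.8 kHz.
37.8 kHz > fs/2 = 25.15 kHz, folds to fs − 37.8 kHz = 12.5 kHz.
Distinct values: {11.1 kHz, 12.1 kHz, 12.5 kHz}.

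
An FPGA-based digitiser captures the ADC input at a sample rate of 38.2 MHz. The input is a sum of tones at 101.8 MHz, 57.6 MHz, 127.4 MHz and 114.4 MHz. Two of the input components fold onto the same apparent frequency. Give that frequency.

fs/2 = 19.1 MHz.
101.8 MHz mod fs = 25.4 MHz.
25.4 MHz > fs/2 = 19.1 MHz, folds to fs − 25.4 MHz = 12.8 MHz.
57.6 MHz mod fs = 19.4 MHz.
19.4 MHz > fs/2 = 19.1 MHz, folds to fs − 19.4 MHz = 18.8 MHz.
127.4 MHz mod fs = 12.8 MHz.
12.8 MHz ≤ fs/2 = 19.1 MHz, appears at 12.8 MHz.
114.4 MHz mod fs = 38 MHz.
38 MHz > fs/2 = 19.1 MHz, folds to fs − 38 MHz = 0.2 MHz.
101.8 MHz and 127.4 MHz both map to 12.8 MHz.

12.8 MHz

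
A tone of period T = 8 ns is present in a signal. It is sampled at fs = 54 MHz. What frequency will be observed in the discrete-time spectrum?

T = 8 ns → f = 1/T = 125 MHz.
125 MHz mod fs = 17 MHz.
17 MHz ≤ fs/2 = 27 MHz, appears at 17 MHz.

17 MHz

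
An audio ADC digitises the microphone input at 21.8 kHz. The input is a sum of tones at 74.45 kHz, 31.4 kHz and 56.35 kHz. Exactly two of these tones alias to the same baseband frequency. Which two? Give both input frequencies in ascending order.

56.35 kHz, 74.45 kHz

fs/2 = 10.9 kHz.
74.45 kHz mod fs = 9.05 kHz.
9.05 kHz ≤ fs/2 = 10.9 kHz, appears at 9.05 kHz.
31.4 kHz mod fs = 9.6 kHz.
9.6 kHz ≤ fs/2 = 10.9 kHz, appears at 9.6 kHz.
56.35 kHz mod fs = 12.75 kHz.
12.75 kHz > fs/2 = 10.9 kHz, folds to fs − 12.75 kHz = 9.05 kHz.
56.35 kHz and 74.45 kHz both map to 9.05 kHz.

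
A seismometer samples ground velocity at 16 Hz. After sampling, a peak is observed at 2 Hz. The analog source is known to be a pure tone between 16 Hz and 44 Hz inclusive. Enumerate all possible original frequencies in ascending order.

18 Hz, 30 Hz, 34 Hz

Frequencies that alias to 2 Hz are k·fs ± 2 Hz for integer k ≥ 0.
k=0: 2 Hz.
k=1: 14 Hz, 18 Hz.
k=2: 30 Hz, 34 Hz.
k=3: 46 Hz, 50 Hz.
Within [16 Hz, 44 Hz]: 18 Hz, 30 Hz, 34 Hz.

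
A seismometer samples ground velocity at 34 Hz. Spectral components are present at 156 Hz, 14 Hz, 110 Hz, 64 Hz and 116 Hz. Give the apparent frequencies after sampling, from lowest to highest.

fs/2 = 17 Hz.
156 Hz mod fs = 20 Hz.
20 Hz > fs/2 = 17 Hz, folds to fs − 20 Hz = 14 Hz.
14 Hz ≤ fs/2 = 17 Hz, passes unchanged.
110 Hz mod fs = 8 Hz.
8 Hz ≤ fs/2 = 17 Hz, appears at 8 Hz.
64 Hz mod fs = 30 Hz.
30 Hz > fs/2 = 17 Hz, folds to fs − 30 Hz = 4 Hz.
116 Hz mod fs = 14 Hz.
14 Hz ≤ fs/2 = 17 Hz, appears at 14 Hz.
Distinct values: {4 Hz, 8 Hz, 14 Hz}.

4 Hz, 8 Hz, 14 Hz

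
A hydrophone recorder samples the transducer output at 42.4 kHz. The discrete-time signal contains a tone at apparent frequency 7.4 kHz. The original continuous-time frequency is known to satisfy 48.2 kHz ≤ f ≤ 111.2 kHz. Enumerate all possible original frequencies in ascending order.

Frequencies that alias to 7.4 kHz are k·fs ± 7.4 kHz for integer k ≥ 0.
k=0: 7.4 kHz.
k=1: 35 kHz, 49.8 kHz.
k=2: 77.4 kHz, 92.2 kHz.
k=3: 119.8 kHz, 134.6 kHz.
Within [48.2 kHz, 111.2 kHz]: 49.8 kHz, 77.4 kHz, 92.2 kHz.

49.8 kHz, 77.4 kHz, 92.2 kHz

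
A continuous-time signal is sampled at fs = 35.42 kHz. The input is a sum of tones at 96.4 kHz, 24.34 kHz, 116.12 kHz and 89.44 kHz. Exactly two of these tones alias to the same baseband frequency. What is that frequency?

fs/2 = 17.71 kHz.
96.4 kHz mod fs = 25.56 kHz.
25.56 kHz > fs/2 = 17.71 kHz, folds to fs − 25.56 kHz = 9.86 kHz.
24.34 kHz > fs/2 = 17.71 kHz, folds to fs − 24.34 kHz = 11.08 kHz.
116.12 kHz mod fs = 9.86 kHz.
9.86 kHz ≤ fs/2 = 17.71 kHz, appears at 9.86 kHz.
89.44 kHz mod fs = 18.6 kHz.
18.6 kHz > fs/2 = 17.71 kHz, folds to fs − 18.6 kHz = 16.82 kHz.
96.4 kHz and 116.12 kHz both map to 9.86 kHz.

9.86 kHz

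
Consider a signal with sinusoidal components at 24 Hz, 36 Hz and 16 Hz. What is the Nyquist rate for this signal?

Highest-frequency component: 36 Hz.
Nyquist rate = 2 × 36 Hz = 72 Hz.

72 Hz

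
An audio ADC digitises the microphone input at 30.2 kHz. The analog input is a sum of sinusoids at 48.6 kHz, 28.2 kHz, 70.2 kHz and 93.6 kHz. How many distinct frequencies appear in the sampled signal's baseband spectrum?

fs/2 = 15.1 kHz.
48.6 kHz mod fs = 18.4 kHz.
18.4 kHz > fs/2 = 15.1 kHz, folds to fs − 18.4 kHz = 11.8 kHz.
28.2 kHz > fs/2 = 15.1 kHz, folds to fs − 28.2 kHz = 2 kHz.
70.2 kHz mod fs = 9.8 kHz.
9.8 kHz ≤ fs/2 = 15.1 kHz, appears at 9.8 kHz.
93.6 kHz mod fs = 3 kHz.
3 kHz ≤ fs/2 = 15.1 kHz, appears at 3 kHz.
Distinct values: {2 kHz, 3 kHz, 9.8 kHz, 11.8 kHz} → 4.

4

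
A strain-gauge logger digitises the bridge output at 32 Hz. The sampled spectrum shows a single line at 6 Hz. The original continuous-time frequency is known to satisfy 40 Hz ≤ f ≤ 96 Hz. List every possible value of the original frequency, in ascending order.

Frequencies that alias to 6 Hz are k·fs ± 6 Hz for integer k ≥ 0.
k=0: 6 Hz.
k=1: 26 Hz, 38 Hz.
k=2: 58 Hz, 70 Hz.
k=3: 90 Hz, 102 Hz.
k=4: 122 Hz, 134 Hz.
Within [40 Hz, 96 Hz]: 58 Hz, 70 Hz, 90 Hz.

58 Hz, 70 Hz, 90 Hz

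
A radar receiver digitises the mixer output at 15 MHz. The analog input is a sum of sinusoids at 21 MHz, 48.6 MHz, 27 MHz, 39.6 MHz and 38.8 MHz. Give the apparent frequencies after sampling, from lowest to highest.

3 MHz, 3.6 MHz, 5.4 MHz, 6 MHz, 6.2 MHz

fs/2 = 7.5 MHz.
21 MHz mod fs = 6 MHz.
6 MHz ≤ fs/2 = 7.5 MHz, appears at 6 MHz.
48.6 MHz mod fs = 3.6 MHz.
3.6 MHz ≤ fs/2 = 7.5 MHz, appears at 3.6 MHz.
27 MHz mod fs = 12 MHz.
12 MHz > fs/2 = 7.5 MHz, folds to fs − 12 MHz = 3 MHz.
39.6 MHz mod fs = 9.6 MHz.
9.6 MHz > fs/2 = 7.5 MHz, folds to fs − 9.6 MHz = 5.4 MHz.
38.8 MHz mod fs = 8.8 MHz.
8.8 MHz > fs/2 = 7.5 MHz, folds to fs − 8.8 MHz = 6.2 MHz.
Distinct values: {3 MHz, 3.6 MHz, 5.4 MHz, 6 MHz, 6.2 MHz}.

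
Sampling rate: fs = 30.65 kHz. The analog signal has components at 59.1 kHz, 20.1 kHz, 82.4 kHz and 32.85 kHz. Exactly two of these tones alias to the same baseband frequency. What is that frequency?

2.2 kHz

fs/2 = 15.325 kHz.
59.1 kHz mod fs = 28.45 kHz.
28.45 kHz > fs/2 = 15.325 kHz, folds to fs − 28.45 kHz = 2.2 kHz.
20.1 kHz > fs/2 = 15.325 kHz, folds to fs − 20.1 kHz = 10.55 kHz.
82.4 kHz mod fs = 21.1 kHz.
21.1 kHz > fs/2 = 15.325 kHz, folds to fs − 21.1 kHz = 9.55 kHz.
32.85 kHz mod fs = 2.2 kHz.
2.2 kHz ≤ fs/2 = 15.325 kHz, appears at 2.2 kHz.
32.85 kHz and 59.1 kHz both map to 2.2 kHz.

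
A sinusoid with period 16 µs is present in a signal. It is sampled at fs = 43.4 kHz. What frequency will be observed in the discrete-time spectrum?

T = 16 µs → f = 1/T = 62.5 kHz.
62.5 kHz mod fs = 19.1 kHz.
19.1 kHz ≤ fs/2 = 21.7 kHz, appears at 19.1 kHz.

19.1 kHz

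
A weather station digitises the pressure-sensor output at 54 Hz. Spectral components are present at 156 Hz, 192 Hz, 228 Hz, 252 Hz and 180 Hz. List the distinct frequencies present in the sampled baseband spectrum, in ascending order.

fs/2 = 27 Hz.
156 Hz mod fs = 48 Hz.
48 Hz > fs/2 = 27 Hz, folds to fs − 48 Hz = 6 Hz.
192 Hz mod fs = 30 Hz.
30 Hz > fs/2 = 27 Hz, folds to fs − 30 Hz = 24 Hz.
228 Hz mod fs = 12 Hz.
12 Hz ≤ fs/2 = 27 Hz, appears at 12 Hz.
252 Hz mod fs = 36 Hz.
36 Hz > fs/2 = 27 Hz, folds to fs − 36 Hz = 18 Hz.
180 Hz mod fs = 18 Hz.
18 Hz ≤ fs/2 = 27 Hz, appears at 18 Hz.
Distinct values: {6 Hz, 12 Hz, 18 Hz, 24 Hz}.

6 Hz, 12 Hz, 18 Hz, 24 Hz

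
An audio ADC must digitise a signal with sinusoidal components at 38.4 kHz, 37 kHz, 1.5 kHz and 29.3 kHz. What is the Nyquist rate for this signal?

Highest-frequency component: 38.4 kHz.
Nyquist rate = 2 × 38.4 kHz = 76.8 kHz.

76.8 kHz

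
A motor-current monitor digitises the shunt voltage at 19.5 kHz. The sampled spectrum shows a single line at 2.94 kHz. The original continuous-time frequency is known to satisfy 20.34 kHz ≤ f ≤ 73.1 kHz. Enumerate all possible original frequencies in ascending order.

22.44 kHz, 36.06 kHz, 41.94 kHz, 55.56 kHz, 61.44 kHz

Frequencies that alias to 2.94 kHz are k·fs ± 2.94 kHz for integer k ≥ 0.
k=0: 2.94 kHz.
k=1: 16.56 kHz, 22.44 kHz.
k=2: 36.06 kHz, 41.94 kHz.
k=3: 55.56 kHz, 61.44 kHz.
k=4: 75.06 kHz, 80.94 kHz.
Within [20.34 kHz, 73.1 kHz]: 22.44 kHz, 36.06 kHz, 41.94 kHz, 55.56 kHz, 61.44 kHz.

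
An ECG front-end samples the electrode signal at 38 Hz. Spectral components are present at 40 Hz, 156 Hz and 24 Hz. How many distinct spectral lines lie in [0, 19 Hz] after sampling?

fs/2 = 19 Hz.
40 Hz mod fs = 2 Hz.
2 Hz ≤ fs/2 = 19 Hz, appears at 2 Hz.
156 Hz mod fs = 4 Hz.
4 Hz ≤ fs/2 = 19 Hz, appears at 4 Hz.
24 Hz > fs/2 = 19 Hz, folds to fs − 24 Hz = 14 Hz.
Distinct values: {2 Hz, 4 Hz, 14 Hz} → 3.

3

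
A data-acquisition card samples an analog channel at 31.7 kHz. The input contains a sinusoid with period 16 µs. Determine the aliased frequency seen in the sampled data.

0.9 kHz

T = 16 µs → f = 1/T = 62.5 kHz.
62.5 kHz mod fs = 30.8 kHz.
30.8 kHz > fs/2 = 15.85 kHz, folds to fs − 30.8 kHz = 0.9 kHz.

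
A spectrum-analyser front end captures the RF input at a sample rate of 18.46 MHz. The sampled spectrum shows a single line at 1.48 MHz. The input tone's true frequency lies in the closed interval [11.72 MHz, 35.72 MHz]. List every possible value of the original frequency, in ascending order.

16.98 MHz, 19.94 MHz, 35.44 MHz

Frequencies that alias to 1.48 MHz are k·fs ± 1.48 MHz for integer k ≥ 0.
k=0: 1.48 MHz.
k=1: 16.98 MHz, 19.94 MHz.
k=2: 35.44 MHz, 38.4 MHz.
k=3: 53.9 MHz, 56.86 MHz.
Within [11.72 MHz, 35.72 MHz]: 16.98 MHz, 19.94 MHz, 35.44 MHz.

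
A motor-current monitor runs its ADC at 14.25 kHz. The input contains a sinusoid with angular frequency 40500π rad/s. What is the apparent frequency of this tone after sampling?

6 kHz

ω = 40500π rad/s → f = ω/(2π) = 20250 Hz = 20.25 kHz.
20.25 kHz mod fs = 6 kHz.
6 kHz ≤ fs/2 = 7.125 kHz, appears at 6 kHz.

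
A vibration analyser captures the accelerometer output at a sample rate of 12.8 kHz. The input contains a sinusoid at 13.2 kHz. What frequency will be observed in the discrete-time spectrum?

0.4 kHz

13.2 kHz mod fs = 0.4 kHz.
0.4 kHz ≤ fs/2 = 6.4 kHz, appears at 0.4 kHz.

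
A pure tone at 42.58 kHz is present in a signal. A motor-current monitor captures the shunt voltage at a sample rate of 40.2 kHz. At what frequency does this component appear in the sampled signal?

2.38 kHz

42.58 kHz mod fs = 2.38 kHz.
2.38 kHz ≤ fs/2 = 20.1 kHz, appears at 2.38 kHz.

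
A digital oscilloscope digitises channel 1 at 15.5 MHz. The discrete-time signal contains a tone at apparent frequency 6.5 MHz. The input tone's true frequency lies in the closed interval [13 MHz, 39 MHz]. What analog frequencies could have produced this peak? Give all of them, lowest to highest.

Frequencies that alias to 6.5 MHz are k·fs ± 6.5 MHz for integer k ≥ 0.
k=0: 6.5 MHz.
k=1: 9 MHz, 22 MHz.
k=2: 24.5 MHz, 37.5 MHz.
k=3: 40 MHz, 53 MHz.
Within [13 MHz, 39 MHz]: 22 MHz, 24.5 MHz, 37.5 MHz.

22 MHz, 24.5 MHz, 37.5 MHz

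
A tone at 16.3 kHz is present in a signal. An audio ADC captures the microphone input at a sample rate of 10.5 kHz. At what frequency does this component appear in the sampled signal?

16.3 kHz mod fs = 5.8 kHz.
5.8 kHz > fs/2 = 5.25 kHz, folds to fs − 5.8 kHz = 4.7 kHz.

4.7 kHz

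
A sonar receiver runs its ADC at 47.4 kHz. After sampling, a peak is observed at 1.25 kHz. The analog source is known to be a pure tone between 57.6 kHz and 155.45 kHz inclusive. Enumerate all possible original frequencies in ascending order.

93.55 kHz, 96.05 kHz, 140.95 kHz, 143.45 kHz

Frequencies that alias to 1.25 kHz are k·fs ± 1.25 kHz for integer k ≥ 0.
k=0: 1.25 kHz.
k=1: 46.15 kHz, 48.65 kHz.
k=2: 93.55 kHz, 96.05 kHz.
k=3: 140.95 kHz, 143.45 kHz.
k=4: 188.35 kHz, 190.85 kHz.
Within [57.6 kHz, 155.45 kHz]: 93.55 kHz, 96.05 kHz, 140.95 kHz, 143.45 kHz.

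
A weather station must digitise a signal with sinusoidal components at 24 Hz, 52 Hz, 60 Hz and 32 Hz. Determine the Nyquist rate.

120 Hz

Highest-frequency component: 60 Hz.
Nyquist rate = 2 × 60 Hz = 120 Hz.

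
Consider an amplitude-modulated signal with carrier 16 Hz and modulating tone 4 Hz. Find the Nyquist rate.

AM sidebands sit at fc ± fm = 12 Hz and 20 Hz.
Highest-frequency component: 20 Hz.
Nyquist rate = 2 × 20 Hz = 40 Hz.

40 Hz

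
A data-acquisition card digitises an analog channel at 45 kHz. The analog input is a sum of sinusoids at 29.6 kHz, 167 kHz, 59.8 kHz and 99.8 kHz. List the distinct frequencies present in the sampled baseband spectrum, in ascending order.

fs/2 = 22.5 kHz.
29.6 kHz > fs/2 = 22.5 kHz, folds to fs − 29.6 kHz = 15.4 kHz.
167 kHz mod fs = 32 kHz.
32 kHz > fs/2 = 22.5 kHz, folds to fs − 32 kHz = 13 kHz.
59.8 kHz mod fs = 14.8 kHz.
14.8 kHz ≤ fs/2 = 22.5 kHz, appears at 14.8 kHz.
99.8 kHz mod fs = 9.8 kHz.
9.8 kHz ≤ fs/2 = 22.5 kHz, appears at 9.8 kHz.
Distinct values: {9.8 kHz, 13 kHz, 14.8 kHz, 15.4 kHz}.

9.8 kHz, 13 kHz, 14.8 kHz, 15.4 kHz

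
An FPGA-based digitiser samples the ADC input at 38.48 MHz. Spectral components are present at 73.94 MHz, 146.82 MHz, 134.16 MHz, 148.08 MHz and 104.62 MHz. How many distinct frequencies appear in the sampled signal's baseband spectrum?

fs/2 = 19.24 MHz.
73.94 MHz mod fs = 35.46 MHz.
35.46 MHz > fs/2 = 19.24 MHz, folds to fs − 35.46 MHz = 3.02 MHz.
146.82 MHz mod fs = 31.38 MHz.
31.38 MHz > fs/2 = 19.24 MHz, folds to fs − 31.38 MHz = 7.1 MHz.
134.16 MHz mod fs = 18.72 MHz.
18.72 MHz ≤ fs/2 = 19.24 MHz, appears at 18.72 MHz.
148.08 MHz mod fs = 32.64 MHz.
32.64 MHz > fs/2 = 19.24 MHz, folds to fs − 32.64 MHz = 5.84 MHz.
104.62 MHz mod fs = 27.66 MHz.
27.66 MHz > fs/2 = 19.24 MHz, folds to fs − 27.66 MHz = 10.82 MHz.
Distinct values: {3.02 MHz, 5.84 MHz, 7.1 MHz, 10.82 MHz, 18.72 MHz} → 5.

5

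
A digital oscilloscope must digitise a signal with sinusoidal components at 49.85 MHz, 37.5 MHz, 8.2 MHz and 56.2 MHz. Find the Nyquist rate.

Highest-frequency component: 56.2 MHz.
Nyquist rate = 2 × 56.2 MHz = 112.4 MHz.

112.4 MHz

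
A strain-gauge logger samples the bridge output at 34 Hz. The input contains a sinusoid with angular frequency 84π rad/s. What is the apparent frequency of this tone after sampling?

8 Hz

ω = 84π rad/s → f = ω/(2π) = 42 Hz.
42 Hz mod fs = 8 Hz.
8 Hz ≤ fs/2 = 17 Hz, appears at 8 Hz.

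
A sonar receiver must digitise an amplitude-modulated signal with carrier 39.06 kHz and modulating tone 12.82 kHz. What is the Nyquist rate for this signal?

AM sidebands sit at fc ± fm = 26.24 kHz and 51.88 kHz.
Highest-frequency component: 51.88 kHz.
Nyquist rate = 2 × 51.88 kHz = 103.76 kHz.

103.76 kHz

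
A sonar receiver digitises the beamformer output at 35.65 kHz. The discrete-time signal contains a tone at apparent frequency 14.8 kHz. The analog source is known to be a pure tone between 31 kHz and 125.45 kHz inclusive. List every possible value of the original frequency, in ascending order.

50.45 kHz, 56.5 kHz, 86.1 kHz, 92.15 kHz, 121.75 kHz

Frequencies that alias to 14.8 kHz are k·fs ± 14.8 kHz for integer k ≥ 0.
k=0: 14.8 kHz.
k=1: 20.85 kHz, 50.45 kHz.
k=2: 56.5 kHz, 86.1 kHz.
k=3: 92.15 kHz, 121.75 kHz.
k=4: 127.8 kHz, 157.4 kHz.
Within [31 kHz, 125.45 kHz]: 50.45 kHz, 56.5 kHz, 86.1 kHz, 92.15 kHz, 121.75 kHz.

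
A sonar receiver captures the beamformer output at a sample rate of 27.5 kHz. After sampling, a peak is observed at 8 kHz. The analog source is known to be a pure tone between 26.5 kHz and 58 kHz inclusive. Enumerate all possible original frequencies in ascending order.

35.5 kHz, 47 kHz

Frequencies that alias to 8 kHz are k·fs ± 8 kHz for integer k ≥ 0.
k=0: 8 kHz.
k=1: 19.5 kHz, 35.5 kHz.
k=2: 47 kHz, 63 kHz.
k=3: 74.5 kHz, 90.5 kHz.
Within [26.5 kHz, 58 kHz]: 35.5 kHz, 47 kHz.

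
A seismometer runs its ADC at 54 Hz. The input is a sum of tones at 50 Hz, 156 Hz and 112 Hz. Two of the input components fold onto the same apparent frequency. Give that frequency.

fs/2 = 27 Hz.
50 Hz > fs/2 = 27 Hz, folds to fs − 50 Hz = 4 Hz.
156 Hz mod fs = 48 Hz.
48 Hz > fs/2 = 27 Hz, folds to fs − 48 Hz = 6 Hz.
112 Hz mod fs = 4 Hz.
4 Hz ≤ fs/2 = 27 Hz, appears at 4 Hz.
50 Hz and 112 Hz both map to 4 Hz.

4 Hz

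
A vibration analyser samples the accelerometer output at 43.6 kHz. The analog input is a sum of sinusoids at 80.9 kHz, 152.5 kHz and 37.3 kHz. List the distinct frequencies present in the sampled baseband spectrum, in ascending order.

fs/2 = 21.8 kHz.
80.9 kHz mod fs = 37.3 kHz.
37.3 kHz > fs/2 = 21.8 kHz, folds to fs − 37.3 kHz = 6.3 kHz.
152.5 kHz mod fs = 21.7 kHz.
21.7 kHz ≤ fs/2 = 21.8 kHz, appears at 21.7 kHz.
37.3 kHz > fs/2 = 21.8 kHz, folds to fs − 37.3 kHz = 6.3 kHz.
Distinct values: {6.3 kHz, 21.7 kHz}.

6.3 kHz, 21.7 kHz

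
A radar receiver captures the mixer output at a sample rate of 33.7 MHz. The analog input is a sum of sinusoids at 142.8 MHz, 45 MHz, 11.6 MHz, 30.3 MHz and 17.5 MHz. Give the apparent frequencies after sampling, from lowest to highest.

fs/2 = 16.85 MHz.
142.8 MHz mod fs = 8 MHz.
8 MHz ≤ fs/2 = 16.85 MHz, appears at 8 MHz.
45 MHz mod fs = 11.3 MHz.
11.3 MHz ≤ fs/2 = 16.85 MHz, appears at 11.3 MHz.
11.6 MHz ≤ fs/2 = 16.85 MHz, passes unchanged.
30.3 MHz > fs/2 = 16.85 MHz, folds to fs − 30.3 MHz = 3.4 MHz.
17.5 MHz > fs/2 = 16.85 MHz, folds to fs − 17.5 MHz = 16.2 MHz.
Distinct values: {3.4 MHz, 8 MHz, 11.3 MHz, 11.6 MHz, 16.2 MHz}.

3.4 MHz, 8 MHz, 11.3 MHz, 11.6 MHz, 16.2 MHz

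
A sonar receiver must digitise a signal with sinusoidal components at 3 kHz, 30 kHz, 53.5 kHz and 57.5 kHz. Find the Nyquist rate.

Highest-frequency component: 57.5 kHz.
Nyquist rate = 2 × 57.5 kHz = 115 kHz.

115 kHz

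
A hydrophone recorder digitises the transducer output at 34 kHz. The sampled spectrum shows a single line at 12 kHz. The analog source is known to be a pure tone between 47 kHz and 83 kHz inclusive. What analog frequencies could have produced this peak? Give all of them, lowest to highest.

56 kHz, 80 kHz

Frequencies that alias to 12 kHz are k·fs ± 12 kHz for integer k ≥ 0.
k=0: 12 kHz.
k=1: 22 kHz, 46 kHz.
k=2: 56 kHz, 80 kHz.
k=3: 90 kHz, 114 kHz.
Within [47 kHz, 83 kHz]: 56 kHz, 80 kHz.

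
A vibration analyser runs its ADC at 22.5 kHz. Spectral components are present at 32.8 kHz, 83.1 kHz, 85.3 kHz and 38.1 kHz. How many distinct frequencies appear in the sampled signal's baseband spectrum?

3

fs/2 = 11.25 kHz.
32.8 kHz mod fs = 10.3 kHz.
10.3 kHz ≤ fs/2 = 11.25 kHz, appears at 10.3 kHz.
83.1 kHz mod fs = 15.6 kHz.
15.6 kHz > fs/2 = 11.25 kHz, folds to fs − 15.6 kHz = 6.9 kHz.
85.3 kHz mod fs = 17.8 kHz.
17.8 kHz > fs/2 = 11.25 kHz, folds to fs − 17.8 kHz = 4.7 kHz.
38.1 kHz mod fs = 15.6 kHz.
15.6 kHz > fs/2 = 11.25 kHz, folds to fs − 15.6 kHz = 6.9 kHz.
Distinct values: {4.7 kHz, 6.9 kHz, 10.3 kHz} → 3.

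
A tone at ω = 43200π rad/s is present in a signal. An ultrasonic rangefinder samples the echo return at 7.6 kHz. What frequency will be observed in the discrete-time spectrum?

1.2 kHz

ω = 43200π rad/s → f = ω/(2π) = 21600 Hz = 21.6 kHz.
21.6 kHz mod fs = 6.4 kHz.
6.4 kHz > fs/2 = 3.8 kHz, folds to fs − 6.4 kHz = 1.2 kHz.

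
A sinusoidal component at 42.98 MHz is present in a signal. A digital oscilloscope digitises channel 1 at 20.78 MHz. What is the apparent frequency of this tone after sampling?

42.98 MHz mod fs = 1.42 MHz.
1.42 MHz ≤ fs/2 = 10.39 MHz, appears at 1.42 MHz.

1.42 MHz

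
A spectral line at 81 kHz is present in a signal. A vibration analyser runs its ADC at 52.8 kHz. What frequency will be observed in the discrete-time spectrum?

81 kHz mod fs = 28.2 kHz.
28.2 kHz > fs/2 = 26.4 kHz, folds to fs − 28.2 kHz = 24.6 kHz.

24.6 kHz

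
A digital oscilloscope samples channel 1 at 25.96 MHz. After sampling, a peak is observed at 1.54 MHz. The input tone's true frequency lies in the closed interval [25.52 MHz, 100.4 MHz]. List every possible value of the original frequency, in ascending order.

Frequencies that alias to 1.54 MHz are k·fs ± 1.54 MHz for integer k ≥ 0.
k=0: 1.54 MHz.
k=1: 24.42 MHz, 27.5 MHz.
k=2: 50.38 MHz, 53.46 MHz.
k=3: 76.34 MHz, 79.42 MHz.
k=4: 102.3 MHz, 105.38 MHz.
Within [25.52 MHz, 100.4 MHz]: 27.5 MHz, 50.38 MHz, 53.46 MHz, 76.34 MHz, 79.42 MHz.

27.5 MHz, 50.38 MHz, 53.46 MHz, 76.34 MHz, 79.42 MHz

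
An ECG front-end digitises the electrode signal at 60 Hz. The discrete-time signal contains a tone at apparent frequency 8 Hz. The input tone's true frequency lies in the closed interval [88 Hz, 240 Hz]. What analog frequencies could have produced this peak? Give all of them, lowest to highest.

112 Hz, 128 Hz, 172 Hz, 188 Hz, 232 Hz

Frequencies that alias to 8 Hz are k·fs ± 8 Hz for integer k ≥ 0.
k=0: 8 Hz.
k=1: 52 Hz, 68 Hz.
k=2: 112 Hz, 128 Hz.
k=3: 172 Hz, 188 Hz.
k=4: 232 Hz, 248 Hz.
k=5: 292 Hz, 308 Hz.
Within [88 Hz, 240 Hz]: 112 Hz, 128 Hz, 172 Hz, 188 Hz, 232 Hz.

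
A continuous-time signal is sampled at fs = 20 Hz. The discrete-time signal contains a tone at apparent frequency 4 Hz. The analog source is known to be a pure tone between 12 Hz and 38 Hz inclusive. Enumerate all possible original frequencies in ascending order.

16 Hz, 24 Hz, 36 Hz

Frequencies that alias to 4 Hz are k·fs ± 4 Hz for integer k ≥ 0.
k=0: 4 Hz.
k=1: 16 Hz, 24 Hz.
k=2: 36 Hz, 44 Hz.
k=3: 56 Hz, 64 Hz.
Within [12 Hz, 38 Hz]: 16 Hz, 24 Hz, 36 Hz.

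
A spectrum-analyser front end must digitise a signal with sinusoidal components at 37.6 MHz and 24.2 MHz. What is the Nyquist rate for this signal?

Highest-frequency component: 37.6 MHz.
Nyquist rate = 2 × 37.6 MHz = 75.2 MHz.

75.2 MHz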